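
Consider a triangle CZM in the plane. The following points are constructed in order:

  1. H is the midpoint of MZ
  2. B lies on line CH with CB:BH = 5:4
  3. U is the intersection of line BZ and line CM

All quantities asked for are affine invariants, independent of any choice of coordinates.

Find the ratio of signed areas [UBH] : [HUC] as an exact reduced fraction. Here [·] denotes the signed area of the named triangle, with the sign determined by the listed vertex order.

[UBH]:[HUC] = 4/9

Set C = (0, 0), Z = (1, 0), M = (0, 1); any affine frame gives the same invariant.
1. H is the midpoint of MZ ⇒ H = (1/2, 1/2)
2. B lies on line CH with CB:BH = 5:4 ⇒ B = (5/18, 5/18)
3. U is the intersection of line BZ and line CM ⇒ U = (0, 5/13)
2·[UBH] = 10/117, 2·[HUC] = 5/26
[UBH]:[HUC] = 10/117:5/26 = 4/9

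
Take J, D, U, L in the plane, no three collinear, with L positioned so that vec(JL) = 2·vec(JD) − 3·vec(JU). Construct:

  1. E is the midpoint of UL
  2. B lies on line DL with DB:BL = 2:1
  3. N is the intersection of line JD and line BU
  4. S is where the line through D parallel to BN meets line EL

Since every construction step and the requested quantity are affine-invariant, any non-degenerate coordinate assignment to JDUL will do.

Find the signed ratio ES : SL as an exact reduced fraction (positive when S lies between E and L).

Assign J = (0, 0), D = (1, 0), U = (0, 1), L = (2, -3) — the answer is frame-independent, so this choice is without loss of generality.
1. E is the midpoint of UL ⇒ E = (1, -1)
2. B lies on line DL with DB:BL = 2:1 ⇒ B = (5/3, -2)
3. N is the intersection of line JD and line BU ⇒ N = (5/9, 0)
4. S is where the line through D parallel to BN meets line EL ⇒ S = (-4, 9)
S = E + t·(L−E) with t = -5, so ES:SL = t:(1−t) = -5:6

ES:SL = -5/6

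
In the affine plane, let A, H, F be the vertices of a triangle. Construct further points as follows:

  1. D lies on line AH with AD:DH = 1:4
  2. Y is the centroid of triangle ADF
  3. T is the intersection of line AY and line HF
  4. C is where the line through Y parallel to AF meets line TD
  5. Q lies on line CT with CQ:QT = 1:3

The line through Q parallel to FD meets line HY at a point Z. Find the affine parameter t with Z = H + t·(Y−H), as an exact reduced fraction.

Choose coordinates A = (0, 0), H = (1, 0), F = (0, 1).
1. D lies on line AH with AD:DH = 1:4 ⇒ D = (1/5, 0)
2. Y is the centroid of triangle ADF ⇒ Y = (1/15, 1/3)
3. T is the intersection of line AY and line HF ⇒ T = (1/6, 5/6)
4. C is where the line through Y parallel to AF meets line TD ⇒ C = (1/15, 10/3)
5. Q lies on line CT with CQ:QT = 1:3 ⇒ Q = (11/120, 65/24)
through Q parallel to FD: direction (1/5, -1); meets HY at Z = (118/195, 11/78)
Z = H + t·(Y−H) with t = 11/26

t = 11/26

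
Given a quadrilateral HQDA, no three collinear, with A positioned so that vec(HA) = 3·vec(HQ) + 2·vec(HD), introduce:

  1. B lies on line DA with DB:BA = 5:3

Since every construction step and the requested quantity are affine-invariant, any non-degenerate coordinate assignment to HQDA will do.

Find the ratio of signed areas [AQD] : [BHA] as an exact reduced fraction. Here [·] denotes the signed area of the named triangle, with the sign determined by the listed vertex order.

[AQD]:[BHA] = -32/9

Assign H = (0, 0), Q = (1, 0), D = (0, 1), A = (3, 2) — the answer is frame-independent, so this choice is without loss of generality.
1. B lies on line DA with DB:BA = 5:3 ⇒ B = (15/8, 13/8)
2·[AQD] = -4, 2·[BHA] = 9/8
[AQD]:[BHA] = -4:9/8 = -32/9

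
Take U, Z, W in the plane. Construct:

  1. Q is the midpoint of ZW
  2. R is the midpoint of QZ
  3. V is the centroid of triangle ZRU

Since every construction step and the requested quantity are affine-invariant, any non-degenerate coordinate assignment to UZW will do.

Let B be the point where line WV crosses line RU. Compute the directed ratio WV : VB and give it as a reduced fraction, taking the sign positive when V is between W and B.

WV:VB = -10

Set U = (0, 0), Z = (1, 0), W = (0, 1); any affine frame gives the same invariant.
1. Q is the midpoint of ZW ⇒ Q = (1/2, 1/2)
2. R is the midpoint of QZ ⇒ R = (3/4, 1/4)
3. V is the centroid of triangle ZRU ⇒ V = (7/12, 1/12)
line WV meets RU at B = (21/40, 7/40)
V = W + t·(B−W) with t = 10/9, so WV:VB = 10/9:-1/9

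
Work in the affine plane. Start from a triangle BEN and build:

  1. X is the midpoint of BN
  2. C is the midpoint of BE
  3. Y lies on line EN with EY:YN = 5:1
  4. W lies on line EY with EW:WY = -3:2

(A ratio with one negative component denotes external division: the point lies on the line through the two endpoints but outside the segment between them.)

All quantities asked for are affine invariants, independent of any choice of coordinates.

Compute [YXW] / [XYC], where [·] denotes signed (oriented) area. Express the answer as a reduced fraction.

Choose coordinates B = (0, 0), E = (1, 0), N = (0, 1).
1. X is the midpoint of BN ⇒ X = (0, 1/2)
2. C is the midpoint of BE ⇒ C = (1/2, 0)
3. Y lies on line EN with EY:YN = 5:1 ⇒ Y = (1/6, 5/6)
4. W lies on line EY with EW:WY = -3:2 ⇒ W = (-3/2, 5/2)
2·[YXW] = -5/6, 2·[XYC] = -1/4
[YXW]:[XYC] = -5/6:-1/4 = 10/3

[YXW]:[XYC] = 10/3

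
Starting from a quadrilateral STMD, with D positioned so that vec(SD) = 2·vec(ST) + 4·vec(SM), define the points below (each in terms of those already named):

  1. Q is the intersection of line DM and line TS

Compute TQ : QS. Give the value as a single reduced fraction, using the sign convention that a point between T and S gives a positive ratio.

Set S = (0, 0), T = (1, 0), M = (0, 1), D = (2, 4); any affine frame gives the same invariant.
1. Q is the intersection of line DM and line TS ⇒ Q = (-2/3, 0)
Q = T + t·(S−T) with t = 5/3, so TQ:QS = t:(1−t) = 5/3:-2/3

TQ:QS = -5/2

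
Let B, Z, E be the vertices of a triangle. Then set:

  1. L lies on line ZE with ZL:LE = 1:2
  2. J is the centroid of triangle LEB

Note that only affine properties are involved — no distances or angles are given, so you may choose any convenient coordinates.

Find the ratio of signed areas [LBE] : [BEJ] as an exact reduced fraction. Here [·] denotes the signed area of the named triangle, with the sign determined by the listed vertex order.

Choose coordinates B = (0, 0), Z = (1, 0), E = (0, 1).
1. L lies on line ZE with ZL:LE = 1:2 ⇒ L = (2/3, 1/3)
2. J is the centroid of triangle LEB ⇒ J = (2/9, 4/9)
2·[LBE] = -2/3, 2·[BEJ] = -2/9
[LBE]:[BEJ] = -2/3:-2/9 = 3

[LBE]:[BEJ] = 3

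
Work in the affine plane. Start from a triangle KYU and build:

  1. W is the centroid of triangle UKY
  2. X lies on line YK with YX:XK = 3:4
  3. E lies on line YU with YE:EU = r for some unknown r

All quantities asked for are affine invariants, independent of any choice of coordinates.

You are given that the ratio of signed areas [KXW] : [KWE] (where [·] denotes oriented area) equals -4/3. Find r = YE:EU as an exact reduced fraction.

r = 2/5

Set K = (0, 0), Y = (1, 0), U = (0, 1); any affine frame gives the same invariant.
1. W is the centroid of triangle UKY ⇒ W = (1/3, 1/3)
2. X lies on line YK with YX:XK = 3:4 ⇒ X = (4/7, 0)
3. With YE:EU = r, write λ = r/(r+1) so E = Y + λ·(U−Y); E is affine-linear in λ
Every point depending on E is an affine combination of E and λ-independent points, so each such coordinate is linear in λ; the λ² term in each signed area is a multiple of (U−Y)×(U−Y) = 0, so 2·[KXW] and 2·[KWE] are each linear in λ. Evaluating at λ=0 and λ=1:
  2·[KXW] = 4/21,   2·[KWE] = 2/3·λ − 1/3
So [KXW]:[KWE] = (4/21) / (2/3·λ − 1/3). Setting this equal to -4/3:
  4/21 = -4/3·(2/3·λ − 1/3)  ⇒  λ = 2/7
Then r = λ/(1−λ) = (2/7)/(5/7) = 2/5. Check: with r = 2/5, E = (5/7, 2/7) and [KXW]:[KWE] = -4/3 as required.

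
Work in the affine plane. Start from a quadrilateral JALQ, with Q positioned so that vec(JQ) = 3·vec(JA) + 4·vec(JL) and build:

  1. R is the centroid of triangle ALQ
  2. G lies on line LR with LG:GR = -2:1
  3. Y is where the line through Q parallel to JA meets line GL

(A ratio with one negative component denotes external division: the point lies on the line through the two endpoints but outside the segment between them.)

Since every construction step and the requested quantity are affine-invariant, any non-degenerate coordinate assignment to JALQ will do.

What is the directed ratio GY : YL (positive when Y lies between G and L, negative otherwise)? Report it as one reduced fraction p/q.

GY:YL = -5/9

Set J = (0, 0), A = (1, 0), L = (0, 1), Q = (3, 4); any affine frame gives the same invariant.
1. R is the centroid of triangle ALQ ⇒ R = (4/3, 5/3)
2. G lies on line LR with LG:GR = -2:1 ⇒ G = (8/3, 7/3)
3. Y is where the line through Q parallel to JA meets line GL ⇒ Y = (6, 4)
Y = G + t·(L−G) with t = -5/4, so GY:YL = t:(1−t) = -5/4:9/4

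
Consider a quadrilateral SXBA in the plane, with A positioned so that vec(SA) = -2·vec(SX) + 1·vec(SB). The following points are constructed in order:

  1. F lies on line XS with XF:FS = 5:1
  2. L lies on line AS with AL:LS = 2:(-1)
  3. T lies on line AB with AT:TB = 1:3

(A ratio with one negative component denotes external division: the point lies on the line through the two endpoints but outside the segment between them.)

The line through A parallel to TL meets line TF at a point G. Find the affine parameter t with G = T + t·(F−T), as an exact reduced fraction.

t = 6

Work in coordinates with S = (0, 0), X = (1, 0), B = (0, 1), A = (-2, 1).
1. F lies on line XS with XF:FS = 5:1 ⇒ F = (1/6, 0)
2. L lies on line AS with AL:LS = 2:(-1) ⇒ L = (2, -1)
3. T lies on line AB with AT:TB = 1:3 ⇒ T = (-3/2, 1)
through A parallel to TL: direction (7/2, -2); meets TF at G = (17/2, -5)
G = T + t·(F−T) with t = 6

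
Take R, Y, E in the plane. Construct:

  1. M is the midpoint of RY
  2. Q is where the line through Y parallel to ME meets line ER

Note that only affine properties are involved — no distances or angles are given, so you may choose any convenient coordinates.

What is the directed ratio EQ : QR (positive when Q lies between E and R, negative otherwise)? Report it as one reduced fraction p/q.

EQ:QR = -1/2

Choose coordinates R = (0, 0), Y = (1, 0), E = (0, 1).
1. M is the midpoint of RY ⇒ M = (1/2, 0)
2. Q is where the line through Y parallel to ME meets line ER ⇒ Q = (0, 2)
Q = E + t·(R−E) with t = -1, so EQ:QR = t:(1−t) = -1:2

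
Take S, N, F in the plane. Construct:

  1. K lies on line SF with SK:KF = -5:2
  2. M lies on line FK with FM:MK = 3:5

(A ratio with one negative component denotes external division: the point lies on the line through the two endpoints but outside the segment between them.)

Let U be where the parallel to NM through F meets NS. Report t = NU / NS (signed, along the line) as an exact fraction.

Set S = (0, 0), N = (1, 0), F = (0, 1); any affine frame gives the same invariant.
1. K lies on line SF with SK:KF = -5:2 ⇒ K = (0, 5/3)
2. M lies on line FK with FM:MK = 3:5 ⇒ M = (0, 5/4)
through F parallel to NM: direction (-1, 5/4); meets NS at U = (4/5, 0)
U = N + t·(S−N) with t = 1/5

t = 1/5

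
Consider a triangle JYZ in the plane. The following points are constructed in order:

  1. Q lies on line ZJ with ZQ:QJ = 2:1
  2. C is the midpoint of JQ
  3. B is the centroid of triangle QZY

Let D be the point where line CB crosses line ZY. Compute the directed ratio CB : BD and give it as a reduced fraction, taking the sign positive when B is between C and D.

Choose coordinates J = (0, 0), Y = (1, 0), Z = (0, 1).
1. Q lies on line ZJ with ZQ:QJ = 2:1 ⇒ Q = (0, 1/3)
2. C is the midpoint of JQ ⇒ C = (0, 1/6)
3. B is the centroid of triangle QZY ⇒ B = (1/3, 4/9)
line CB meets ZY at D = (5/11, 6/11)
B = C + t·(D−C) with t = 11/15, so CB:BD = 11/15:4/15

CB:BD = 11/4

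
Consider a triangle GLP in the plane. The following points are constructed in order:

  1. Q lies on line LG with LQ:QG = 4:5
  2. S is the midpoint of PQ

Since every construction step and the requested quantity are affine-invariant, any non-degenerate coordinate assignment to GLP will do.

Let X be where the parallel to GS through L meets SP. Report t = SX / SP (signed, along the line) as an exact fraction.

t = -9/5

Work in coordinates with G = (0, 0), L = (1, 0), P = (0, 1).
1. Q lies on line LG with LQ:QG = 4:5 ⇒ Q = (5/9, 0)
2. S is the midpoint of PQ ⇒ S = (5/18, 1/2)
through L parallel to GS: direction (5/18, 1/2); meets SP at X = (7/9, -2/5)
X = S + t·(P−S) with t = -9/5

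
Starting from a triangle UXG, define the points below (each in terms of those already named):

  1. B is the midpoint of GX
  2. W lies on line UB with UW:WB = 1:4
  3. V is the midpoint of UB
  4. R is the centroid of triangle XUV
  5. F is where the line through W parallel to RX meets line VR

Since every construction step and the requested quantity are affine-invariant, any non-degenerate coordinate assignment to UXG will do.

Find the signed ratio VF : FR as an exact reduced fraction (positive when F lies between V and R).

Assign U = (0, 0), X = (1, 0), G = (0, 1) — the answer is frame-independent, so this choice is without loss of generality.
1. B is the midpoint of GX ⇒ B = (1/2, 1/2)
2. W lies on line UB with UW:WB = 1:4 ⇒ W = (1/10, 1/10)
3. V is the midpoint of UB ⇒ V = (1/4, 1/4)
4. R is the centroid of triangle XUV ⇒ R = (5/12, 1/12)
5. F is where the line through W parallel to RX meets line VR ⇒ F = (9/20, 1/20)
F = V + t·(R−V) with t = 6/5, so VF:FR = t:(1−t) = 6/5:-1/5

VF:FR = -6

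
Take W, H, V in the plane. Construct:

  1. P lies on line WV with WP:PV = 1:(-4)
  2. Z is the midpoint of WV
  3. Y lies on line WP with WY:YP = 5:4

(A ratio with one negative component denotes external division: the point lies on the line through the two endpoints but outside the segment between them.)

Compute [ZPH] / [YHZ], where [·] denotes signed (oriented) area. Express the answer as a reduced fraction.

[ZPH]:[YHZ] = 45/37

Choose coordinates W = (0, 0), H = (1, 0), V = (0, 1).
1. P lies on line WV with WP:PV = 1:(-4) ⇒ P = (0, -1/3)
2. Z is the midpoint of WV ⇒ Z = (0, 1/2)
3. Y lies on line WP with WY:YP = 5:4 ⇒ Y = (0, -5/27)
2·[ZPH] = 5/6, 2·[YHZ] = 37/54
[ZPH]:[YHZ] = 5/6:37/54 = 45/37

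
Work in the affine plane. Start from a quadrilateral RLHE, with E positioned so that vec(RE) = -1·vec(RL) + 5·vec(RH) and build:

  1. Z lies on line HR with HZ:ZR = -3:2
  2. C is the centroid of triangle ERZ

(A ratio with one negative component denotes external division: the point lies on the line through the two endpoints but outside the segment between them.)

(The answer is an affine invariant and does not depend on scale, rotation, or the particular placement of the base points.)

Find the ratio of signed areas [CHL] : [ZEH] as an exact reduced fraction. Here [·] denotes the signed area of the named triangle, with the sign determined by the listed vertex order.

Work in coordinates with R = (0, 0), L = (1, 0), H = (0, 1), E = (-1, 5).
1. Z lies on line HR with HZ:ZR = -3:2 ⇒ Z = (0, -2)
2. C is the centroid of triangle ERZ ⇒ C = (-1/3, 1)
2·[CHL] = -1/3, 2·[ZEH] = -3
[CHL]:[ZEH] = -1/3:-3 = 1/9

[CHL]:[ZEH] = 1/9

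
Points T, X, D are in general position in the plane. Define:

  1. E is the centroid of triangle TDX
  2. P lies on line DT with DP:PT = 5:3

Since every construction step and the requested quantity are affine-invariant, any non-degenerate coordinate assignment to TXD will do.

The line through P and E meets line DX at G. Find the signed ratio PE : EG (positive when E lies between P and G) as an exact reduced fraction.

Work in coordinates with T = (0, 0), X = (1, 0), D = (0, 1).
1. E is the centroid of triangle TDX ⇒ E = (1/3, 1/3)
2. P lies on line DT with DP:PT = 5:3 ⇒ P = (0, 3/8)
line PE meets DX at G = (5/7, 2/7)
E = P + t·(G−P) with t = 7/15, so PE:EG = 7/15:8/15

PE:EG = 7/8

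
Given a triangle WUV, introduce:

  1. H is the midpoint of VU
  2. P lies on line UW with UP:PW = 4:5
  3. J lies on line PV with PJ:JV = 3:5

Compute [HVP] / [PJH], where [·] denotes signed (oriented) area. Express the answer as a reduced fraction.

[HVP]:[PJH] = -8/3

Set W = (0, 0), U = (1, 0), V = (0, 1); any affine frame gives the same invariant.
1. H is the midpoint of VU ⇒ H = (1/2, 1/2)
2. P lies on line UW with UP:PW = 4:5 ⇒ P = (5/9, 0)
3. J lies on line PV with PJ:JV = 3:5 ⇒ J = (25/72, 3/8)
2·[HVP] = 2/9, 2·[PJH] = -1/12
[HVP]:[PJH] = 2/9:-1/12 = -8/3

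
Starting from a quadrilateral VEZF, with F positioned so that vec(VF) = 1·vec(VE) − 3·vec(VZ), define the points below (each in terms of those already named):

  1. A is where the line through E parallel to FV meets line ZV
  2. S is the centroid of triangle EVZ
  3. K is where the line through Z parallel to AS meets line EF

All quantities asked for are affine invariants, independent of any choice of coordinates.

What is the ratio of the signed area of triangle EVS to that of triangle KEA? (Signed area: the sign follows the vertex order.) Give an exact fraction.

[EVS]:[KEA] = -1/21

Work in coordinates with V = (0, 0), E = (1, 0), Z = (0, 1), F = (1, -3).
1. A is where the line through E parallel to FV meets line ZV ⇒ A = (0, 3)
2. S is the centroid of triangle EVZ ⇒ S = (1/3, 1/3)
3. K is where the line through Z parallel to AS meets line EF ⇒ K = (1, -7)
2·[EVS] = -1/3, 2·[KEA] = 7
[EVS]:[KEA] = -1/3:7 = -1/21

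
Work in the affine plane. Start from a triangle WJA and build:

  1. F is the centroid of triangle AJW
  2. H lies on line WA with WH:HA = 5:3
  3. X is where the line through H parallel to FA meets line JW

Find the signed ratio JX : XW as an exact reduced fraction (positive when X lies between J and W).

JX:XW = 11/5

Assign W = (0, 0), J = (1, 0), A = (0, 1) — the answer is frame-independent, so this choice is without loss of generality.
1. F is the centroid of triangle AJW ⇒ F = (1/3, 1/3)
2. H lies on line WA with WH:HA = 5:3 ⇒ H = (0, 5/8)
3. X is where the line through H parallel to FA meets line JW ⇒ X = (5/16, 0)
X = J + t·(W−J) with t = 11/16, so JX:XW = t:(1−t) = 11/16:5/16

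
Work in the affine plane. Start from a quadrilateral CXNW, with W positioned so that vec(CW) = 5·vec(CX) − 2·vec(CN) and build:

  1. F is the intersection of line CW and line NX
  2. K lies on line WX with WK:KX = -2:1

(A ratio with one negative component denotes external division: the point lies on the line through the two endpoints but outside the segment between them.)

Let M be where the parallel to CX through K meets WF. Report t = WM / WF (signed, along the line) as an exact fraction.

t = 3

Choose coordinates C = (0, 0), X = (1, 0), N = (0, 1), W = (5, -2).
1. F is the intersection of line CW and line NX ⇒ F = (5/3, -2/3)
2. K lies on line WX with WK:KX = -2:1 ⇒ K = (-3, 2)
through K parallel to CX: direction (1, 0); meets WF at M = (-5, 2)
M = W + t·(F−W) with t = 3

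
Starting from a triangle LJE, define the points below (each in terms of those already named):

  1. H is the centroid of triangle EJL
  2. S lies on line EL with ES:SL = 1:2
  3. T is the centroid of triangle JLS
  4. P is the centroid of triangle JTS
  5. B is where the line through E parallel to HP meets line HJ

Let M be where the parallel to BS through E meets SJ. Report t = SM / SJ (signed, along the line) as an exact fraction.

Choose coordinates L = (0, 0), J = (1, 0), E = (0, 1).
1. H is the centroid of triangle EJL ⇒ H = (1/3, 1/3)
2. S lies on line EL with ES:SL = 1:2 ⇒ S = (0, 2/3)
3. T is the centroid of triangle JLS ⇒ T = (1/3, 2/9)
4. P is the centroid of triangle JTS ⇒ P = (4/9, 8/27)
5. B is where the line through E parallel to HP meets line HJ ⇒ B = (-3, 2)
through E parallel to BS: direction (3, -4/3); meets SJ at M = (-3/2, 5/3)
M = S + t·(J−S) with t = -3/2

t = -3/2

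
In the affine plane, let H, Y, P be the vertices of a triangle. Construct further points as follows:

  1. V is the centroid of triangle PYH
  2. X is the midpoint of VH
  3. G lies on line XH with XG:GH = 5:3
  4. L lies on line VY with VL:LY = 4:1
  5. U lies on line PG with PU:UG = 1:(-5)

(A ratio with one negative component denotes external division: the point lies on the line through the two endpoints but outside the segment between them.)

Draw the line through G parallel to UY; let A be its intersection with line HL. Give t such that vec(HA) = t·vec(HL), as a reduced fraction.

t = 45/364

Choose coordinates H = (0, 0), Y = (1, 0), P = (0, 1).
1. V is the centroid of triangle PYH ⇒ V = (1/3, 1/3)
2. X is the midpoint of VH ⇒ X = (1/6, 1/6)
3. G lies on line XH with XG:GH = 5:3 ⇒ G = (1/16, 1/16)
4. L lies on line VY with VL:LY = 4:1 ⇒ L = (13/15, 1/15)
5. U lies on line PG with PU:UG = 1:(-5) ⇒ U = (-1/64, 79/64)
through G parallel to UY: direction (65/64, -79/64); meets HL at A = (3/28, 3/364)
A = H + t·(L−H) with t = 45/364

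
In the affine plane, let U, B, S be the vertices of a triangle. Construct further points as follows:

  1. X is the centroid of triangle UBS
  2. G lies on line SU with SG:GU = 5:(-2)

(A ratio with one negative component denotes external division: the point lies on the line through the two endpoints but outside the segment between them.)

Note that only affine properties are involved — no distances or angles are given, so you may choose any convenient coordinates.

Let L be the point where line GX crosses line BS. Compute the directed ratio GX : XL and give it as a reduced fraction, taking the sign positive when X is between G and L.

GX:XL = 4

Choose coordinates U = (0, 0), B = (1, 0), S = (0, 1).
1. X is the centroid of triangle UBS ⇒ X = (1/3, 1/3)
2. G lies on line SU with SG:GU = 5:(-2) ⇒ G = (0, -2/3)
line GX meets BS at L = (5/12, 7/12)
X = G + t·(L−G) with t = 4/5, so GX:XL = 4/5:1/5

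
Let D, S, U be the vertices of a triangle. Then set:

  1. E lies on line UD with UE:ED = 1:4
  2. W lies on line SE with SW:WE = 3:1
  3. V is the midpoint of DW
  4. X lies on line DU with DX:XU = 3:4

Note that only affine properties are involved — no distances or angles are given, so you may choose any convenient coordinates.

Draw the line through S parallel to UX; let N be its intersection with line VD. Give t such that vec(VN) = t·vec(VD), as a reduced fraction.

Work in coordinates with D = (0, 0), S = (1, 0), U = (0, 1).
1. E lies on line UD with UE:ED = 1:4 ⇒ E = (0, 4/5)
2. W lies on line SE with SW:WE = 3:1 ⇒ W = (1/4, 3/5)
3. V is the midpoint of DW ⇒ V = (1/8, 3/10)
4. X lies on line DU with DX:XU = 3:4 ⇒ X = (0, 3/7)
through S parallel to UX: direction (0, -4/7); meets VD at N = (1, 12/5)
N = V + t·(D−V) with t = -7

t = -7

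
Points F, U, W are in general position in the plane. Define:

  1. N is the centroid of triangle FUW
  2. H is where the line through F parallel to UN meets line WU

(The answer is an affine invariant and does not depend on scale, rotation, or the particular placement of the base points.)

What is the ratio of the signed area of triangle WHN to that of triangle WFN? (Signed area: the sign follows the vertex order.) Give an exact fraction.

Set F = (0, 0), U = (1, 0), W = (0, 1); any affine frame gives the same invariant.
1. N is the centroid of triangle FUW ⇒ N = (1/3, 1/3)
2. H is where the line through F parallel to UN meets line WU ⇒ H = (2, -1)
2·[WHN] = -2/3, 2·[WFN] = 1/3
[WHN]:[WFN] = -2/3:1/3 = -2

[WHN]:[WFN] = -2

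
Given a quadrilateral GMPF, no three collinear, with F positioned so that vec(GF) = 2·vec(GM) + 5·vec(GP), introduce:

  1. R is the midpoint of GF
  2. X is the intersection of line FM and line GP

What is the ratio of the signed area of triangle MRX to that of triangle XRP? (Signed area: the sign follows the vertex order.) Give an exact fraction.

Set G = (0, 0), M = (1, 0), P = (0, 1), F = (2, 5); any affine frame gives the same invariant.
1. R is the midpoint of GF ⇒ R = (1, 5/2)
2. X is the intersection of line FM and line GP ⇒ X = (0, -5)
2·[MRX] = 5/2, 2·[XRP] = 6
[MRX]:[XRP] = 5/2:6 = 5/12

[MRX]:[XRP] = 5/12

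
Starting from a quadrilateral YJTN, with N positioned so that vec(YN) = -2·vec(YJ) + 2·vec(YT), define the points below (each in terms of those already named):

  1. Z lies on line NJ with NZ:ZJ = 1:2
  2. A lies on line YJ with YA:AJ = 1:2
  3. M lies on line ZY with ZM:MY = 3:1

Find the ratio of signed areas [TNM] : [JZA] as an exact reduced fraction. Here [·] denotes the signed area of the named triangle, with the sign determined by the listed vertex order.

[TNM]:[JZA] = 57/32

Choose coordinates Y = (0, 0), J = (1, 0), T = (0, 1), N = (-2, 2).
1. Z lies on line NJ with NZ:ZJ = 1:2 ⇒ Z = (-1, 4/3)
2. A lies on line YJ with YA:AJ = 1:2 ⇒ A = (1/3, 0)
3. M lies on line ZY with ZM:MY = 3:1 ⇒ M = (-1/4, 1/3)
2·[TNM] = 19/12, 2·[JZA] = 8/9
[TNM]:[JZA] = 19/12:8/9 = 57/32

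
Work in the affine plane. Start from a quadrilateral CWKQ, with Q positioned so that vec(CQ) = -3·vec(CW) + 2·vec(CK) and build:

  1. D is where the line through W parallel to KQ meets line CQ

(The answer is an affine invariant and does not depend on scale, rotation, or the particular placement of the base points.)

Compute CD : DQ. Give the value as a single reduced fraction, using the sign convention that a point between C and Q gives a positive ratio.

Set C = (0, 0), W = (1, 0), K = (0, 1), Q = (-3, 2); any affine frame gives the same invariant.
1. D is where the line through W parallel to KQ meets line CQ ⇒ D = (-1, 2/3)
D = C + t·(Q−C) with t = 1/3, so CD:DQ = t:(1−t) = 1/3:2/3

CD:DQ = 1/2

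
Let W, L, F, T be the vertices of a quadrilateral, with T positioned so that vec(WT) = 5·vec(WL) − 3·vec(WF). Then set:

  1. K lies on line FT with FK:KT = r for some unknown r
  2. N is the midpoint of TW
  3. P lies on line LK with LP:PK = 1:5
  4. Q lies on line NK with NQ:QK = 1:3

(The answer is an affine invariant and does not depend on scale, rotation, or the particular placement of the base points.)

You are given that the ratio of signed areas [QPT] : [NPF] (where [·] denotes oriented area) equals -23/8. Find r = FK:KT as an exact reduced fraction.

r = 4

Set W = (0, 0), L = (1, 0), F = (0, 1), T = (5, -3); any affine frame gives the same invariant.
1. With FK:KT = r, write λ = r/(r+1) so K = F + λ·(T−F); K is affine-linear in λ
2. N is the midpoint of TW ⇒ N = (5/2, -3/2)
3. P lies on line LK with LP:PK = 1:5 ⇒ P is an affine combination of earlier points and hence also affine-linear in λ
4. Q lies on line NK with NQ:QK = 1:3 ⇒ Q is an affine combination of earlier points and hence also affine-linear in λ
Every point depending on K is an affine combination of K and λ-independent points, so each such coordinate is linear in λ; the λ² term in each signed area is a multiple of (T−F)×(T−F) = 0, so 2·[QPT] and 2·[NPF] are each linear in λ. Evaluating at λ=0 and λ=1:
  2·[QPT] = 5/48·λ − 25/24,   2·[NPF] = 5/12·λ
So [QPT]:[NPF] = (5/48·λ − 25/24) / (5/12·λ). Setting this equal to -23/8:
  5/48·λ − 25/24 = -23/8·(5/12·λ)  ⇒  λ = 4/5
Then r = λ/(1−λ) = (4/5)/(1/5) = 4. Check: with r = 4, K = (4, -11/5) and [QPT]:[NPF] = -23/8 as required.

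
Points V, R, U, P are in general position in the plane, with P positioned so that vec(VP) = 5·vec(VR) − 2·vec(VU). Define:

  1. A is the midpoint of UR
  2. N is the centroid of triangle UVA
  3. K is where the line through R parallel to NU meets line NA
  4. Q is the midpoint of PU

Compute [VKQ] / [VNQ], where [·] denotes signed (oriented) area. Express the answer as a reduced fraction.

Assign V = (0, 0), R = (1, 0), U = (0, 1), P = (5, -2) — the answer is frame-independent, so this choice is without loss of generality.
1. A is the midpoint of UR ⇒ A = (1/2, 1/2)
2. N is the centroid of triangle UVA ⇒ N = (1/6, 1/2)
3. K is where the line through R parallel to NU meets line NA ⇒ K = (5/6, 1/2)
4. Q is the midpoint of PU ⇒ Q = (5/2, -1/2)
2·[VKQ] = -5/3, 2·[VNQ] = -4/3
[VKQ]:[VNQ] = -5/3:-4/3 = 5/4

[VKQ]:[VNQ] = 5/4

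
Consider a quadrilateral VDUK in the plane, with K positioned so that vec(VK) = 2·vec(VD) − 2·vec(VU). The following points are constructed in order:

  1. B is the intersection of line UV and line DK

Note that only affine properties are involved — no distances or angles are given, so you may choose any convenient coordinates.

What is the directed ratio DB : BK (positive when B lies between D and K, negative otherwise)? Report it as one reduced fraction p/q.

DB:BK = -1/2

Work in coordinates with V = (0, 0), D = (1, 0), U = (0, 1), K = (2, -2).
1. B is the intersection of line UV and line DK ⇒ B = (0, 2)
B = D + t·(K−D) with t = -1, so DB:BK = t:(1−t) = -1:2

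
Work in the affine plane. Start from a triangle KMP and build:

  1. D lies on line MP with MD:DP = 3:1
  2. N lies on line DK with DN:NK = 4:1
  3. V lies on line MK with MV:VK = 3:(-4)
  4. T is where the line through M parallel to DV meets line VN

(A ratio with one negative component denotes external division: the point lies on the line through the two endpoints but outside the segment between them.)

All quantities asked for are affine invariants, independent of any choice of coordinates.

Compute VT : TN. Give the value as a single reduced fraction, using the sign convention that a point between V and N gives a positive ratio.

Assign K = (0, 0), M = (1, 0), P = (0, 1) — the answer is frame-independent, so this choice is without loss of generality.
1. D lies on line MP with MD:DP = 3:1 ⇒ D = (1/4, 3/4)
2. N lies on line DK with DN:NK = 4:1 ⇒ N = (1/20, 3/20)
3. V lies on line MK with MV:VK = 3:(-4) ⇒ V = (4, 0)
4. T is where the line through M parallel to DV meets line VN ⇒ T = (19/64, 9/64)
T = V + t·(N−V) with t = 15/16, so VT:TN = t:(1−t) = 15/16:1/16

VT:TN = 15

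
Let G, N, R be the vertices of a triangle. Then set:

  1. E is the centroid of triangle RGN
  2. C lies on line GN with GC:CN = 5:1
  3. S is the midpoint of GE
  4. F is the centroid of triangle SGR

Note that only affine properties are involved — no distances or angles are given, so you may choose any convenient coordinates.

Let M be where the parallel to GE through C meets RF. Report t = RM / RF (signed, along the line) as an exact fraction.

Assign G = (0, 0), N = (1, 0), R = (0, 1) — the answer is frame-independent, so this choice is without loss of generality.
1. E is the centroid of triangle RGN ⇒ E = (1/3, 1/3)
2. C lies on line GN with GC:CN = 5:1 ⇒ C = (5/6, 0)
3. S is the midpoint of GE ⇒ S = (1/6, 1/6)
4. F is the centroid of triangle SGR ⇒ F = (1/18, 7/18)
through C parallel to GE: direction (1/3, 1/3); meets RF at M = (11/72, -49/72)
M = R + t·(F−R) with t = 11/4

t = 11/4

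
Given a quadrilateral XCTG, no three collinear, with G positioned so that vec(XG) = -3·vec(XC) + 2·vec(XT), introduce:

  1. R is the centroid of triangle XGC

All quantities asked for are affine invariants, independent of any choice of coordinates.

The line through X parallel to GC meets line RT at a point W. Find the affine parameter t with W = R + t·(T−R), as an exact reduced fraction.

Set X = (0, 0), C = (1, 0), T = (0, 1), G = (-3, 2); any affine frame gives the same invariant.
1. R is the centroid of triangle XGC ⇒ R = (-2/3, 2/3)
through X parallel to GC: direction (4, -2); meets RT at W = (-1, 1/2)
W = R + t·(T−R) with t = -1/2

t = -1/2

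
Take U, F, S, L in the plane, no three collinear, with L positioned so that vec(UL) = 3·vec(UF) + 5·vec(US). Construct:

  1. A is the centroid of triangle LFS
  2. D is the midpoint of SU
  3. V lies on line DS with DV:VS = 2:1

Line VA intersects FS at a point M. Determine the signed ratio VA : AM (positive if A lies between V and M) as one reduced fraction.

VA:AM = -15/14

Set U = (0, 0), F = (1, 0), S = (0, 1), L = (3, 5); any affine frame gives the same invariant.
1. A is the centroid of triangle LFS ⇒ A = (4/3, 2)
2. D is the midpoint of SU ⇒ D = (0, 1/2)
3. V lies on line DS with DV:VS = 2:1 ⇒ V = (0, 5/6)
line VA meets FS at M = (4/45, 41/45)
A = V + t·(M−V) with t = 15, so VA:AM = 15:-14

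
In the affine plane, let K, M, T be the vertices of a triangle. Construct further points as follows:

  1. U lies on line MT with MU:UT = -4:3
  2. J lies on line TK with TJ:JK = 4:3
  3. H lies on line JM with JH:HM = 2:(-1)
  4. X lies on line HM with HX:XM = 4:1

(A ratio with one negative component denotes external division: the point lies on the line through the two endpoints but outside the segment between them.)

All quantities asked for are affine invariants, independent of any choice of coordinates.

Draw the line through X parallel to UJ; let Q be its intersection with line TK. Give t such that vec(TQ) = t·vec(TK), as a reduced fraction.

Work in coordinates with K = (0, 0), M = (1, 0), T = (0, 1).
1. U lies on line MT with MU:UT = -4:3 ⇒ U = (-3, 4)
2. J lies on line TK with TJ:JK = 4:3 ⇒ J = (0, 3/7)
3. H lies on line JM with JH:HM = 2:(-1) ⇒ H = (2, -3/7)
4. X lies on line HM with HX:XM = 4:1 ⇒ X = (6/5, -3/35)
through X parallel to UJ: direction (3, -25/7); meets TK at Q = (0, 47/35)
Q = T + t·(K−T) with t = -12/35

t = -12/35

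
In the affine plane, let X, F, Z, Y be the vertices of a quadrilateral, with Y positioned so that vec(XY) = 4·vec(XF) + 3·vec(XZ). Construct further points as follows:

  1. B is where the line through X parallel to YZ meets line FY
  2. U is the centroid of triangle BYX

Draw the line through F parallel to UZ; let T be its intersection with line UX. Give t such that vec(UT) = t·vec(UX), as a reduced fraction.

t = 7/6

Set X = (0, 0), F = (1, 0), Z = (0, 1), Y = (4, 3); any affine frame gives the same invariant.
1. B is where the line through X parallel to YZ meets line FY ⇒ B = (2, 1)
2. U is the centroid of triangle BYX ⇒ U = (2, 4/3)
through F parallel to UZ: direction (-2, -1/3); meets UX at T = (-1/3, -2/9)
T = U + t·(X−U) with t = 7/6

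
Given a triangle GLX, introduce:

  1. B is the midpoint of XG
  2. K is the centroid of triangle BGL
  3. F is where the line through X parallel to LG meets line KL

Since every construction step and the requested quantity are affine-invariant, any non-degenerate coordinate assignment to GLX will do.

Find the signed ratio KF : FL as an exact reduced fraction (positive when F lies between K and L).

Assign G = (0, 0), L = (1, 0), X = (0, 1) — the answer is frame-independent, so this choice is without loss of generality.
1. B is the midpoint of XG ⇒ B = (0, 1/2)
2. K is the centroid of triangle BGL ⇒ K = (1/3, 1/6)
3. F is where the line through X parallel to LG meets line KL ⇒ F = (-3, 1)
F = K + t·(L−K) with t = -5, so KF:FL = t:(1−t) = -5:6

KF:FL = -5/6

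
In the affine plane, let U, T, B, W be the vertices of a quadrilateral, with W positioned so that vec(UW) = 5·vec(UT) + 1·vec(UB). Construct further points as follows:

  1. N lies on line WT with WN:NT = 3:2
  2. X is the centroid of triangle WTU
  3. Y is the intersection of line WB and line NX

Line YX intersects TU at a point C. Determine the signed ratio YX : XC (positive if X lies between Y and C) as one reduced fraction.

YX:XC = 2

Choose coordinates U = (0, 0), T = (1, 0), B = (0, 1), W = (5, 1).
1. N lies on line WT with WN:NT = 3:2 ⇒ N = (13/5, 2/5)
2. X is the centroid of triangle WTU ⇒ X = (2, 1/3)
3. Y is the intersection of line WB and line NX ⇒ Y = (8, 1)
line YX meets TU at C = (-1, 0)
X = Y + t·(C−Y) with t = 2/3, so YX:XC = 2/3:1/3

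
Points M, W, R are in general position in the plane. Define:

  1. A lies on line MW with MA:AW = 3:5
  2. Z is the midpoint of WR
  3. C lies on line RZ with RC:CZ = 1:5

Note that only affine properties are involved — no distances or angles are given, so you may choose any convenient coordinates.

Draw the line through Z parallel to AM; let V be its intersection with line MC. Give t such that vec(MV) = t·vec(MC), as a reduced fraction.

t = 6/11

Choose coordinates M = (0, 0), W = (1, 0), R = (0, 1).
1. A lies on line MW with MA:AW = 3:5 ⇒ A = (3/8, 0)
2. Z is the midpoint of WR ⇒ Z = (1/2, 1/2)
3. C lies on line RZ with RC:CZ = 1:5 ⇒ C = (1/12, 11/12)
through Z parallel to AM: direction (-3/8, 0); meets MC at V = (1/22, 1/2)
V = M + t·(C−M) with t = 6/11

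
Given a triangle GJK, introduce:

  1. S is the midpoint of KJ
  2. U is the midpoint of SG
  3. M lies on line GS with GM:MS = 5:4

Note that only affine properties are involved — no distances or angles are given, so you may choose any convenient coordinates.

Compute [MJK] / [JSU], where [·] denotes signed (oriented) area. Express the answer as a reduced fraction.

Work in coordinates with G = (0, 0), J = (1, 0), K = (0, 1).
1. S is the midpoint of KJ ⇒ S = (1/2, 1/2)
2. U is the midpoint of SG ⇒ U = (1/4, 1/4)
3. M lies on line GS with GM:MS = 5:4 ⇒ M = (5/18, 5/18)
2·[MJK] = 4/9, 2·[JSU] = 1/4
[MJK]:[JSU] = 4/9:1/4 = 16/9

[MJK]:[JSU] = 16/9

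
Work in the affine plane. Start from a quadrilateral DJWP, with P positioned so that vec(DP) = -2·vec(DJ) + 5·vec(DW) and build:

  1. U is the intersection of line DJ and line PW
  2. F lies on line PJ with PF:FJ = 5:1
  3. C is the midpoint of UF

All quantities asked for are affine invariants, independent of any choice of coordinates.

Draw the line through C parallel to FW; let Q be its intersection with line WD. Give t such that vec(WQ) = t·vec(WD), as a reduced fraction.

t = 5/12

Assign D = (0, 0), J = (1, 0), W = (0, 1), P = (-2, 5) — the answer is frame-independent, so this choice is without loss of generality.
1. U is the intersection of line DJ and line PW ⇒ U = (1/2, 0)
2. F lies on line PJ with PF:FJ = 5:1 ⇒ F = (1/2, 5/6)
3. C is the midpoint of UF ⇒ C = (1/2, 5/12)
through C parallel to FW: direction (-1/2, 1/6); meets WD at Q = (0, 7/12)
Q = W + t·(D−W) with t = 5/12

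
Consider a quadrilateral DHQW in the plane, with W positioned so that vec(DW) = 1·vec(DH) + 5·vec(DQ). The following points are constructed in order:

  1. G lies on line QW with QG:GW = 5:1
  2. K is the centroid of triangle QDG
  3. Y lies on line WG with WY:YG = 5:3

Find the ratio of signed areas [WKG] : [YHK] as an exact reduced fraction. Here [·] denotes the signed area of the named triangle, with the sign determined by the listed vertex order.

Work in coordinates with D = (0, 0), H = (1, 0), Q = (0, 1), W = (1, 5).
1. G lies on line QW with QG:GW = 5:1 ⇒ G = (5/6, 13/3)
2. K is the centroid of triangle QDG ⇒ K = (5/18, 16/9)
3. Y lies on line WG with WY:YG = 5:3 ⇒ Y = (43/48, 55/12)
2·[WKG] = -1/18, 2·[YHK] = -25/8
[WKG]:[YHK] = -1/18:-25/8 = 4/225

[WKG]:[YHK] = 4/225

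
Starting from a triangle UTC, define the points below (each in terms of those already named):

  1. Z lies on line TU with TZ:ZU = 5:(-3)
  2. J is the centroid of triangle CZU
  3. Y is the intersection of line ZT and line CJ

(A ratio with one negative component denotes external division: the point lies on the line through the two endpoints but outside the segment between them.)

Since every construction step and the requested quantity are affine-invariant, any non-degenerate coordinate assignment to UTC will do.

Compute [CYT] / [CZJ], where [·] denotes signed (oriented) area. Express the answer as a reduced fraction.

[CYT]:[CZJ] = 7/2

Assign U = (0, 0), T = (1, 0), C = (0, 1) — the answer is frame-independent, so this choice is without loss of generality.
1. Z lies on line TU with TZ:ZU = 5:(-3) ⇒ Z = (-3/2, 0)
2. J is the centroid of triangle CZU ⇒ J = (-1/2, 1/3)
3. Y is the intersection of line ZT and line CJ ⇒ Y = (-3/4, 0)
2·[CYT] = 7/4, 2·[CZJ] = 1/2
[CYT]:[CZJ] = 7/4:1/2 = 7/2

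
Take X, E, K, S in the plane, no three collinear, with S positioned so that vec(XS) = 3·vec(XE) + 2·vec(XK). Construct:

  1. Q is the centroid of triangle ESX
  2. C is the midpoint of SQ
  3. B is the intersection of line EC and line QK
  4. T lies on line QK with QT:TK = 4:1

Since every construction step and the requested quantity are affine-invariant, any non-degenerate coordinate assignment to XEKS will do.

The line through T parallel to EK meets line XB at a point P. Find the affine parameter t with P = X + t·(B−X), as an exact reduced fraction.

t = 39/70

Choose coordinates X = (0, 0), E = (1, 0), K = (0, 1), S = (3, 2).
1. Q is the centroid of triangle ESX ⇒ Q = (4/3, 2/3)
2. C is the midpoint of SQ ⇒ C = (13/6, 4/3)
3. B is the intersection of line EC and line QK ⇒ B = (20/13, 8/13)
4. T lies on line QK with QT:TK = 4:1 ⇒ T = (4/15, 14/15)
through T parallel to EK: direction (-1, 1); meets XB at P = (6/7, 12/35)
P = X + t·(B−X) with t = 39/70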